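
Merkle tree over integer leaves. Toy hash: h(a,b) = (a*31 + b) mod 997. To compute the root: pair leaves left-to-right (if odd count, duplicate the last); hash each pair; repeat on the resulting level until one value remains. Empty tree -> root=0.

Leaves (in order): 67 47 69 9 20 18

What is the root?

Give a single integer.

Answer: 570

Derivation:
L0: [67, 47, 69, 9, 20, 18]
L1: h(67,47)=(67*31+47)%997=130 h(69,9)=(69*31+9)%997=154 h(20,18)=(20*31+18)%997=638 -> [130, 154, 638]
L2: h(130,154)=(130*31+154)%997=196 h(638,638)=(638*31+638)%997=476 -> [196, 476]
L3: h(196,476)=(196*31+476)%997=570 -> [570]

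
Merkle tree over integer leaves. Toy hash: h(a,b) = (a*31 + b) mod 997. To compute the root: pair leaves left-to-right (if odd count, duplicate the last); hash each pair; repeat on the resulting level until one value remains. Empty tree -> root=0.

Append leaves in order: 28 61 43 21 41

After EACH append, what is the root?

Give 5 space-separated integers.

Answer: 28 929 265 243 664

Derivation:
After append 28 (leaves=[28]):
  L0: [28]
  root=28
After append 61 (leaves=[28, 61]):
  L0: [28, 61]
  L1: h(28,61)=(28*31+61)%997=929 -> [929]
  root=929
After append 43 (leaves=[28, 61, 43]):
  L0: [28, 61, 43]
  L1: h(28,61)=(28*31+61)%997=929 h(43,43)=(43*31+43)%997=379 -> [929, 379]
  L2: h(929,379)=(929*31+379)%997=265 -> [265]
  root=265
After append 21 (leaves=[28, 61, 43, 21]):
  L0: [28, 61, 43, 21]
  L1: h(28,61)=(28*31+61)%997=929 h(43,21)=(43*31+21)%997=357 -> [929, 357]
  L2: h(929,357)=(929*31+357)%997=243 -> [243]
  root=243
After append 41 (leaves=[28, 61, 43, 21, 41]):
  L0: [28, 61, 43, 21, 41]
  L1: h(28,61)=(28*31+61)%997=929 h(43,21)=(43*31+21)%997=357 h(41,41)=(41*31+41)%997=315 -> [929, 357, 315]
  L2: h(929,357)=(929*31+357)%997=243 h(315,315)=(315*31+315)%997=110 -> [243, 110]
  L3: h(243,110)=(243*31+110)%997=664 -> [664]
  root=664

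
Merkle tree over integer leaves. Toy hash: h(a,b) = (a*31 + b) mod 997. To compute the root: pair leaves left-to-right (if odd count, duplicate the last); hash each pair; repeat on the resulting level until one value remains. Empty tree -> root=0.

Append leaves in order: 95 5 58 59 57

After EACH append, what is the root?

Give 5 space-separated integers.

After append 95 (leaves=[95]):
  L0: [95]
  root=95
After append 5 (leaves=[95, 5]):
  L0: [95, 5]
  L1: h(95,5)=(95*31+5)%997=956 -> [956]
  root=956
After append 58 (leaves=[95, 5, 58]):
  L0: [95, 5, 58]
  L1: h(95,5)=(95*31+5)%997=956 h(58,58)=(58*31+58)%997=859 -> [956, 859]
  L2: h(956,859)=(956*31+859)%997=585 -> [585]
  root=585
After append 59 (leaves=[95, 5, 58, 59]):
  L0: [95, 5, 58, 59]
  L1: h(95,5)=(95*31+5)%997=956 h(58,59)=(58*31+59)%997=860 -> [956, 860]
  L2: h(956,860)=(956*31+860)%997=586 -> [586]
  root=586
After append 57 (leaves=[95, 5, 58, 59, 57]):
  L0: [95, 5, 58, 59, 57]
  L1: h(95,5)=(95*31+5)%997=956 h(58,59)=(58*31+59)%997=860 h(57,57)=(57*31+57)%997=827 -> [956, 860, 827]
  L2: h(956,860)=(956*31+860)%997=586 h(827,827)=(827*31+827)%997=542 -> [586, 542]
  L3: h(586,542)=(586*31+542)%997=762 -> [762]
  root=762

Answer: 95 956 585 586 762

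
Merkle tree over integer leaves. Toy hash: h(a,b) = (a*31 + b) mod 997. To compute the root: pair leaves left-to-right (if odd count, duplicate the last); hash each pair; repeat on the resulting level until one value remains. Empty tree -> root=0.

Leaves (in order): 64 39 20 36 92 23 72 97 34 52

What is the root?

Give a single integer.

L0: [64, 39, 20, 36, 92, 23, 72, 97, 34, 52]
L1: h(64,39)=(64*31+39)%997=29 h(20,36)=(20*31+36)%997=656 h(92,23)=(92*31+23)%997=881 h(72,97)=(72*31+97)%997=335 h(34,52)=(34*31+52)%997=109 -> [29, 656, 881, 335, 109]
L2: h(29,656)=(29*31+656)%997=558 h(881,335)=(881*31+335)%997=727 h(109,109)=(109*31+109)%997=497 -> [558, 727, 497]
L3: h(558,727)=(558*31+727)%997=79 h(497,497)=(497*31+497)%997=949 -> [79, 949]
L4: h(79,949)=(79*31+949)%997=407 -> [407]

Answer: 407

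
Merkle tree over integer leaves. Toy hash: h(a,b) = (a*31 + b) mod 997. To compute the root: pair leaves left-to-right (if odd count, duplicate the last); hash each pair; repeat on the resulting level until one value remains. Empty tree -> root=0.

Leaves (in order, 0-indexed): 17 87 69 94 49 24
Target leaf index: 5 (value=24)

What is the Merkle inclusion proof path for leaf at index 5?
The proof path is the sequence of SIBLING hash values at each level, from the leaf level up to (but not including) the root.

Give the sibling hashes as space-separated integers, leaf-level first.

Answer: 49 546 330

Derivation:
L0 (leaves): [17, 87, 69, 94, 49, 24], target index=5
L1: h(17,87)=(17*31+87)%997=614 [pair 0] h(69,94)=(69*31+94)%997=239 [pair 1] h(49,24)=(49*31+24)%997=546 [pair 2] -> [614, 239, 546]
  Sibling for proof at L0: 49
L2: h(614,239)=(614*31+239)%997=330 [pair 0] h(546,546)=(546*31+546)%997=523 [pair 1] -> [330, 523]
  Sibling for proof at L1: 546
L3: h(330,523)=(330*31+523)%997=783 [pair 0] -> [783]
  Sibling for proof at L2: 330
Root: 783
Proof path (sibling hashes from leaf to root): [49, 546, 330]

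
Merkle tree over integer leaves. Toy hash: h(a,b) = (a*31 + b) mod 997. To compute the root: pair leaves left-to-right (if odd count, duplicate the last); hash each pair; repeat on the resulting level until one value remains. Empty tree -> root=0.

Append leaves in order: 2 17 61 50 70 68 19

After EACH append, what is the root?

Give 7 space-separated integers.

Answer: 2 79 413 402 394 330 694

Derivation:
After append 2 (leaves=[2]):
  L0: [2]
  root=2
After append 17 (leaves=[2, 17]):
  L0: [2, 17]
  L1: h(2,17)=(2*31+17)%997=79 -> [79]
  root=79
After append 61 (leaves=[2, 17, 61]):
  L0: [2, 17, 61]
  L1: h(2,17)=(2*31+17)%997=79 h(61,61)=(61*31+61)%997=955 -> [79, 955]
  L2: h(79,955)=(79*31+955)%997=413 -> [413]
  root=413
After append 50 (leaves=[2, 17, 61, 50]):
  L0: [2, 17, 61, 50]
  L1: h(2,17)=(2*31+17)%997=79 h(61,50)=(61*31+50)%997=944 -> [79, 944]
  L2: h(79,944)=(79*31+944)%997=402 -> [402]
  root=402
After append 70 (leaves=[2, 17, 61, 50, 70]):
  L0: [2, 17, 61, 50, 70]
  L1: h(2,17)=(2*31+17)%997=79 h(61,50)=(61*31+50)%997=944 h(70,70)=(70*31+70)%997=246 -> [79, 944, 246]
  L2: h(79,944)=(79*31+944)%997=402 h(246,246)=(246*31+246)%997=893 -> [402, 893]
  L3: h(402,893)=(402*31+893)%997=394 -> [394]
  root=394
After append 68 (leaves=[2, 17, 61, 50, 70, 68]):
  L0: [2, 17, 61, 50, 70, 68]
  L1: h(2,17)=(2*31+17)%997=79 h(61,50)=(61*31+50)%997=944 h(70,68)=(70*31+68)%997=244 -> [79, 944, 244]
  L2: h(79,944)=(79*31+944)%997=402 h(244,244)=(244*31+244)%997=829 -> [402, 829]
  L3: h(402,829)=(402*31+829)%997=330 -> [330]
  root=330
After append 19 (leaves=[2, 17, 61, 50, 70, 68, 19]):
  L0: [2, 17, 61, 50, 70, 68, 19]
  L1: h(2,17)=(2*31+17)%997=79 h(61,50)=(61*31+50)%997=944 h(70,68)=(70*31+68)%997=244 h(19,19)=(19*31+19)%997=608 -> [79, 944, 244, 608]
  L2: h(79,944)=(79*31+944)%997=402 h(244,608)=(244*31+608)%997=196 -> [402, 196]
  L3: h(402,196)=(402*31+196)%997=694 -> [694]
  root=694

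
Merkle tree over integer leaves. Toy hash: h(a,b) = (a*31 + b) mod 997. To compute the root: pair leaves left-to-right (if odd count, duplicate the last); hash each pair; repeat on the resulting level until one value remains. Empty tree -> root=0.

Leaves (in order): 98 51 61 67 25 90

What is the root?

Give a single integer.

L0: [98, 51, 61, 67, 25, 90]
L1: h(98,51)=(98*31+51)%997=98 h(61,67)=(61*31+67)%997=961 h(25,90)=(25*31+90)%997=865 -> [98, 961, 865]
L2: h(98,961)=(98*31+961)%997=11 h(865,865)=(865*31+865)%997=761 -> [11, 761]
L3: h(11,761)=(11*31+761)%997=105 -> [105]

Answer: 105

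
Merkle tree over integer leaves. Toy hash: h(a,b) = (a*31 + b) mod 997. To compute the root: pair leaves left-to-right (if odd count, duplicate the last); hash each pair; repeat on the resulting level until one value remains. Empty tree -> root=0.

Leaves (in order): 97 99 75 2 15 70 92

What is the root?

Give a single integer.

Answer: 787

Derivation:
L0: [97, 99, 75, 2, 15, 70, 92]
L1: h(97,99)=(97*31+99)%997=115 h(75,2)=(75*31+2)%997=333 h(15,70)=(15*31+70)%997=535 h(92,92)=(92*31+92)%997=950 -> [115, 333, 535, 950]
L2: h(115,333)=(115*31+333)%997=907 h(535,950)=(535*31+950)%997=586 -> [907, 586]
L3: h(907,586)=(907*31+586)%997=787 -> [787]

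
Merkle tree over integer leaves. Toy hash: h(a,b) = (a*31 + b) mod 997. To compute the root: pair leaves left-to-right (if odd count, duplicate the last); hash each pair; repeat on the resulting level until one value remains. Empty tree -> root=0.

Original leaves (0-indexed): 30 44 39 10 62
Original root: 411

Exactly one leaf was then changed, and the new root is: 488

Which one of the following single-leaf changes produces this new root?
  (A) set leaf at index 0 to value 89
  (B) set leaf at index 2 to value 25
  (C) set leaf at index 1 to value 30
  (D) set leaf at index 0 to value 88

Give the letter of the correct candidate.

Answer: D

Derivation:
Original leaves: [30, 44, 39, 10, 62]
Target new root: 488
Try each candidate change and compute the resulting root:
Candidate A: set leaf[0] = 89 -> leaves = [89, 44, 39, 10, 62]
  L0: [89, 44, 39, 10, 62]
  L1: h(89,44)=(89*31+44)%997=809 h(39,10)=(39*31+10)%997=222 h(62,62)=(62*31+62)%997=987 -> [809, 222, 987]
  L2: h(809,222)=(809*31+222)%997=376 h(987,987)=(987*31+987)%997=677 -> [376, 677]
  L3: h(376,677)=(376*31+677)%997=369 -> [369]
  root = 369 != target 488
Candidate B: set leaf[2] = 25 -> leaves = [30, 44, 25, 10, 62]
  L0: [30, 44, 25, 10, 62]
  L1: h(30,44)=(30*31+44)%997=974 h(25,10)=(25*31+10)%997=785 h(62,62)=(62*31+62)%997=987 -> [974, 785, 987]
  L2: h(974,785)=(974*31+785)%997=72 h(987,987)=(987*31+987)%997=677 -> [72, 677]
  L3: h(72,677)=(72*31+677)%997=915 -> [915]
  root = 915 != target 488
Candidate C: set leaf[1] = 30 -> leaves = [30, 30, 39, 10, 62]
  L0: [30, 30, 39, 10, 62]
  L1: h(30,30)=(30*31+30)%997=960 h(39,10)=(39*31+10)%997=222 h(62,62)=(62*31+62)%997=987 -> [960, 222, 987]
  L2: h(960,222)=(960*31+222)%997=72 h(987,987)=(987*31+987)%997=677 -> [72, 677]
  L3: h(72,677)=(72*31+677)%997=915 -> [915]
  root = 915 != target 488
Candidate D: set leaf[0] = 88 -> leaves = [88, 44, 39, 10, 62]
  L0: [88, 44, 39, 10, 62]
  L1: h(88,44)=(88*31+44)%997=778 h(39,10)=(39*31+10)%997=222 h(62,62)=(62*31+62)%997=987 -> [778, 222, 987]
  L2: h(778,222)=(778*31+222)%997=412 h(987,987)=(987*31+987)%997=677 -> [412, 677]
  L3: h(412,677)=(412*31+677)%997=488 -> [488]
  root = 488 == target 488  ** MATCH **
Candidate D produces the target root.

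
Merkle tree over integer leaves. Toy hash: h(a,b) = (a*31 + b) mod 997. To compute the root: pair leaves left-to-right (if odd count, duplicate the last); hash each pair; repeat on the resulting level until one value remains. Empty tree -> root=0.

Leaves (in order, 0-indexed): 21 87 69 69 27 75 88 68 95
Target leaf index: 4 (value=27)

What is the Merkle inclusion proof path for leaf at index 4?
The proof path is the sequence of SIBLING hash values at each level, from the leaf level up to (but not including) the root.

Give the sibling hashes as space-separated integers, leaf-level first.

Answer: 75 802 161 326

Derivation:
L0 (leaves): [21, 87, 69, 69, 27, 75, 88, 68, 95], target index=4
L1: h(21,87)=(21*31+87)%997=738 [pair 0] h(69,69)=(69*31+69)%997=214 [pair 1] h(27,75)=(27*31+75)%997=912 [pair 2] h(88,68)=(88*31+68)%997=802 [pair 3] h(95,95)=(95*31+95)%997=49 [pair 4] -> [738, 214, 912, 802, 49]
  Sibling for proof at L0: 75
L2: h(738,214)=(738*31+214)%997=161 [pair 0] h(912,802)=(912*31+802)%997=161 [pair 1] h(49,49)=(49*31+49)%997=571 [pair 2] -> [161, 161, 571]
  Sibling for proof at L1: 802
L3: h(161,161)=(161*31+161)%997=167 [pair 0] h(571,571)=(571*31+571)%997=326 [pair 1] -> [167, 326]
  Sibling for proof at L2: 161
L4: h(167,326)=(167*31+326)%997=518 [pair 0] -> [518]
  Sibling for proof at L3: 326
Root: 518
Proof path (sibling hashes from leaf to root): [75, 802, 161, 326]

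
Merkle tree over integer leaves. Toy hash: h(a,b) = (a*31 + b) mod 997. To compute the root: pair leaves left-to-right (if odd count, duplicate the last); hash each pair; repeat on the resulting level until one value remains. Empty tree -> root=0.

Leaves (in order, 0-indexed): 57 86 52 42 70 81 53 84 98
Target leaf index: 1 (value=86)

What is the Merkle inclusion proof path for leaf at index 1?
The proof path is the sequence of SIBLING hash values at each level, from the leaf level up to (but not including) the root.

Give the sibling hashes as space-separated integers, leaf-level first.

L0 (leaves): [57, 86, 52, 42, 70, 81, 53, 84, 98], target index=1
L1: h(57,86)=(57*31+86)%997=856 [pair 0] h(52,42)=(52*31+42)%997=657 [pair 1] h(70,81)=(70*31+81)%997=257 [pair 2] h(53,84)=(53*31+84)%997=730 [pair 3] h(98,98)=(98*31+98)%997=145 [pair 4] -> [856, 657, 257, 730, 145]
  Sibling for proof at L0: 57
L2: h(856,657)=(856*31+657)%997=274 [pair 0] h(257,730)=(257*31+730)%997=721 [pair 1] h(145,145)=(145*31+145)%997=652 [pair 2] -> [274, 721, 652]
  Sibling for proof at L1: 657
L3: h(274,721)=(274*31+721)%997=242 [pair 0] h(652,652)=(652*31+652)%997=924 [pair 1] -> [242, 924]
  Sibling for proof at L2: 721
L4: h(242,924)=(242*31+924)%997=450 [pair 0] -> [450]
  Sibling for proof at L3: 924
Root: 450
Proof path (sibling hashes from leaf to root): [57, 657, 721, 924]

Answer: 57 657 721 924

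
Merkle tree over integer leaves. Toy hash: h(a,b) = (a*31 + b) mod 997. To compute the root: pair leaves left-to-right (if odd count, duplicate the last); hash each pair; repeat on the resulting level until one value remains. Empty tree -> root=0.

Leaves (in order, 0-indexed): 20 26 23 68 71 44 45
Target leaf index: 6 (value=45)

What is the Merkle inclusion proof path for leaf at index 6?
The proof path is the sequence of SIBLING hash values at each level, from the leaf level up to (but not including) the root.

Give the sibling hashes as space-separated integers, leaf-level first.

L0 (leaves): [20, 26, 23, 68, 71, 44, 45], target index=6
L1: h(20,26)=(20*31+26)%997=646 [pair 0] h(23,68)=(23*31+68)%997=781 [pair 1] h(71,44)=(71*31+44)%997=251 [pair 2] h(45,45)=(45*31+45)%997=443 [pair 3] -> [646, 781, 251, 443]
  Sibling for proof at L0: 45
L2: h(646,781)=(646*31+781)%997=867 [pair 0] h(251,443)=(251*31+443)%997=248 [pair 1] -> [867, 248]
  Sibling for proof at L1: 251
L3: h(867,248)=(867*31+248)%997=206 [pair 0] -> [206]
  Sibling for proof at L2: 867
Root: 206
Proof path (sibling hashes from leaf to root): [45, 251, 867]

Answer: 45 251 867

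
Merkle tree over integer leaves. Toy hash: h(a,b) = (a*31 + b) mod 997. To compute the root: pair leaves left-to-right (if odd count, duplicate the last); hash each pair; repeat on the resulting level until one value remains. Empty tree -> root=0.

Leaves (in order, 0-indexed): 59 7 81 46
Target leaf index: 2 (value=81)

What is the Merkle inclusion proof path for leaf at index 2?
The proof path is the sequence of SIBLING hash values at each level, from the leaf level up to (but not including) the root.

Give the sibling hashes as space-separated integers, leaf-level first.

L0 (leaves): [59, 7, 81, 46], target index=2
L1: h(59,7)=(59*31+7)%997=839 [pair 0] h(81,46)=(81*31+46)%997=563 [pair 1] -> [839, 563]
  Sibling for proof at L0: 46
L2: h(839,563)=(839*31+563)%997=650 [pair 0] -> [650]
  Sibling for proof at L1: 839
Root: 650
Proof path (sibling hashes from leaf to root): [46, 839]

Answer: 46 839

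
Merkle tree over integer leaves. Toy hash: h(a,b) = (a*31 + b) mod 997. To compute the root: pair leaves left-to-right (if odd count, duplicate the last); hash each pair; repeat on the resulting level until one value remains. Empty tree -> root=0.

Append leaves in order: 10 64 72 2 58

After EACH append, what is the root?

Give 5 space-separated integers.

Answer: 10 374 937 867 527

Derivation:
After append 10 (leaves=[10]):
  L0: [10]
  root=10
After append 64 (leaves=[10, 64]):
  L0: [10, 64]
  L1: h(10,64)=(10*31+64)%997=374 -> [374]
  root=374
After append 72 (leaves=[10, 64, 72]):
  L0: [10, 64, 72]
  L1: h(10,64)=(10*31+64)%997=374 h(72,72)=(72*31+72)%997=310 -> [374, 310]
  L2: h(374,310)=(374*31+310)%997=937 -> [937]
  root=937
After append 2 (leaves=[10, 64, 72, 2]):
  L0: [10, 64, 72, 2]
  L1: h(10,64)=(10*31+64)%997=374 h(72,2)=(72*31+2)%997=240 -> [374, 240]
  L2: h(374,240)=(374*31+240)%997=867 -> [867]
  root=867
After append 58 (leaves=[10, 64, 72, 2, 58]):
  L0: [10, 64, 72, 2, 58]
  L1: h(10,64)=(10*31+64)%997=374 h(72,2)=(72*31+2)%997=240 h(58,58)=(58*31+58)%997=859 -> [374, 240, 859]
  L2: h(374,240)=(374*31+240)%997=867 h(859,859)=(859*31+859)%997=569 -> [867, 569]
  L3: h(867,569)=(867*31+569)%997=527 -> [527]
  root=527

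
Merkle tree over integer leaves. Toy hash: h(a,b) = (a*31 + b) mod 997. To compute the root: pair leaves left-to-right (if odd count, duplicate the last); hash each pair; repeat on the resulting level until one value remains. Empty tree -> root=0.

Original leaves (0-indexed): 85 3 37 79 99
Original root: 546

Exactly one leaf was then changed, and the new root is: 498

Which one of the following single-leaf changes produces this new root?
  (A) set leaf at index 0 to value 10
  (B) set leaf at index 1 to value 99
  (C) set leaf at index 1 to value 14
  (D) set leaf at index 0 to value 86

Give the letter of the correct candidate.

Answer: A

Derivation:
Original leaves: [85, 3, 37, 79, 99]
Target new root: 498
Try each candidate change and compute the resulting root:
Candidate A: set leaf[0] = 10 -> leaves = [10, 3, 37, 79, 99]
  L0: [10, 3, 37, 79, 99]
  L1: h(10,3)=(10*31+3)%997=313 h(37,79)=(37*31+79)%997=229 h(99,99)=(99*31+99)%997=177 -> [313, 229, 177]
  L2: h(313,229)=(313*31+229)%997=959 h(177,177)=(177*31+177)%997=679 -> [959, 679]
  L3: h(959,679)=(959*31+679)%997=498 -> [498]
  root = 498 == target 498  ** MATCH **
Candidate B: set leaf[1] = 99 -> leaves = [85, 99, 37, 79, 99]
  L0: [85, 99, 37, 79, 99]
  L1: h(85,99)=(85*31+99)%997=740 h(37,79)=(37*31+79)%997=229 h(99,99)=(99*31+99)%997=177 -> [740, 229, 177]
  L2: h(740,229)=(740*31+229)%997=238 h(177,177)=(177*31+177)%997=679 -> [238, 679]
  L3: h(238,679)=(238*31+679)%997=81 -> [81]
  root = 81 != target 498
Candidate C: set leaf[1] = 14 -> leaves = [85, 14, 37, 79, 99]
  L0: [85, 14, 37, 79, 99]
  L1: h(85,14)=(85*31+14)%997=655 h(37,79)=(37*31+79)%997=229 h(99,99)=(99*31+99)%997=177 -> [655, 229, 177]
  L2: h(655,229)=(655*31+229)%997=594 h(177,177)=(177*31+177)%997=679 -> [594, 679]
  L3: h(594,679)=(594*31+679)%997=150 -> [150]
  root = 150 != target 498
Candidate D: set leaf[0] = 86 -> leaves = [86, 3, 37, 79, 99]
  L0: [86, 3, 37, 79, 99]
  L1: h(86,3)=(86*31+3)%997=675 h(37,79)=(37*31+79)%997=229 h(99,99)=(99*31+99)%997=177 -> [675, 229, 177]
  L2: h(675,229)=(675*31+229)%997=217 h(177,177)=(177*31+177)%997=679 -> [217, 679]
  L3: h(217,679)=(217*31+679)%997=427 -> [427]
  root = 427 != target 498
Candidate A produces the target root.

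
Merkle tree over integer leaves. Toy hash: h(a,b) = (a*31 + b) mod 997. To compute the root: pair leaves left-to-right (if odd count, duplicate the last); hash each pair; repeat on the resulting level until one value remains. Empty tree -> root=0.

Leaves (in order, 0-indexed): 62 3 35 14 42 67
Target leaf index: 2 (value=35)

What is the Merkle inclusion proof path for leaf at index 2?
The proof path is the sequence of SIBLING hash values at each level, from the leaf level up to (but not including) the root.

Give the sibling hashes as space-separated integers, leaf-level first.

Answer: 14 928 937

Derivation:
L0 (leaves): [62, 3, 35, 14, 42, 67], target index=2
L1: h(62,3)=(62*31+3)%997=928 [pair 0] h(35,14)=(35*31+14)%997=102 [pair 1] h(42,67)=(42*31+67)%997=372 [pair 2] -> [928, 102, 372]
  Sibling for proof at L0: 14
L2: h(928,102)=(928*31+102)%997=954 [pair 0] h(372,372)=(372*31+372)%997=937 [pair 1] -> [954, 937]
  Sibling for proof at L1: 928
L3: h(954,937)=(954*31+937)%997=601 [pair 0] -> [601]
  Sibling for proof at L2: 937
Root: 601
Proof path (sibling hashes from leaf to root): [14, 928, 937]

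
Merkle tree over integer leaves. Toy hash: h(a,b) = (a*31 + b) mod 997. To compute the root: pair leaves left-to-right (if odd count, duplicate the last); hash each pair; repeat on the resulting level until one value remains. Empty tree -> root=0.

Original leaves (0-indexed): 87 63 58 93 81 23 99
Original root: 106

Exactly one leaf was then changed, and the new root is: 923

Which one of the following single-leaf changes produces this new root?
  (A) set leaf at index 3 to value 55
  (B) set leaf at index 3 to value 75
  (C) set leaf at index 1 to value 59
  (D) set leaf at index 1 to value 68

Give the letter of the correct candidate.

Answer: D

Derivation:
Original leaves: [87, 63, 58, 93, 81, 23, 99]
Target new root: 923
Try each candidate change and compute the resulting root:
Candidate A: set leaf[3] = 55 -> leaves = [87, 63, 58, 55, 81, 23, 99]
  L0: [87, 63, 58, 55, 81, 23, 99]
  L1: h(87,63)=(87*31+63)%997=766 h(58,55)=(58*31+55)%997=856 h(81,23)=(81*31+23)%997=540 h(99,99)=(99*31+99)%997=177 -> [766, 856, 540, 177]
  L2: h(766,856)=(766*31+856)%997=674 h(540,177)=(540*31+177)%997=965 -> [674, 965]
  L3: h(674,965)=(674*31+965)%997=922 -> [922]
  root = 922 != target 923
Candidate B: set leaf[3] = 75 -> leaves = [87, 63, 58, 75, 81, 23, 99]
  L0: [87, 63, 58, 75, 81, 23, 99]
  L1: h(87,63)=(87*31+63)%997=766 h(58,75)=(58*31+75)%997=876 h(81,23)=(81*31+23)%997=540 h(99,99)=(99*31+99)%997=177 -> [766, 876, 540, 177]
  L2: h(766,876)=(766*31+876)%997=694 h(540,177)=(540*31+177)%997=965 -> [694, 965]
  L3: h(694,965)=(694*31+965)%997=545 -> [545]
  root = 545 != target 923
Candidate C: set leaf[1] = 59 -> leaves = [87, 59, 58, 93, 81, 23, 99]
  L0: [87, 59, 58, 93, 81, 23, 99]
  L1: h(87,59)=(87*31+59)%997=762 h(58,93)=(58*31+93)%997=894 h(81,23)=(81*31+23)%997=540 h(99,99)=(99*31+99)%997=177 -> [762, 894, 540, 177]
  L2: h(762,894)=(762*31+894)%997=588 h(540,177)=(540*31+177)%997=965 -> [588, 965]
  L3: h(588,965)=(588*31+965)%997=250 -> [250]
  root = 250 != target 923
Candidate D: set leaf[1] = 68 -> leaves = [87, 68, 58, 93, 81, 23, 99]
  L0: [87, 68, 58, 93, 81, 23, 99]
  L1: h(87,68)=(87*31+68)%997=771 h(58,93)=(58*31+93)%997=894 h(81,23)=(81*31+23)%997=540 h(99,99)=(99*31+99)%997=177 -> [771, 894, 540, 177]
  L2: h(771,894)=(771*31+894)%997=867 h(540,177)=(540*31+177)%997=965 -> [867, 965]
  L3: h(867,965)=(867*31+965)%997=923 -> [923]
  root = 923 == target 923  ** MATCH **
Candidate D produces the target root.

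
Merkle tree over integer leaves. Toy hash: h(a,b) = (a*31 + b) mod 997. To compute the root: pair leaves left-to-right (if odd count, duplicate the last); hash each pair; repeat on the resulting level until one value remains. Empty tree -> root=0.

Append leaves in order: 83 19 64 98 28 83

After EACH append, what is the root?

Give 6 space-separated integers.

After append 83 (leaves=[83]):
  L0: [83]
  root=83
After append 19 (leaves=[83, 19]):
  L0: [83, 19]
  L1: h(83,19)=(83*31+19)%997=598 -> [598]
  root=598
After append 64 (leaves=[83, 19, 64]):
  L0: [83, 19, 64]
  L1: h(83,19)=(83*31+19)%997=598 h(64,64)=(64*31+64)%997=54 -> [598, 54]
  L2: h(598,54)=(598*31+54)%997=646 -> [646]
  root=646
After append 98 (leaves=[83, 19, 64, 98]):
  L0: [83, 19, 64, 98]
  L1: h(83,19)=(83*31+19)%997=598 h(64,98)=(64*31+98)%997=88 -> [598, 88]
  L2: h(598,88)=(598*31+88)%997=680 -> [680]
  root=680
After append 28 (leaves=[83, 19, 64, 98, 28]):
  L0: [83, 19, 64, 98, 28]
  L1: h(83,19)=(83*31+19)%997=598 h(64,98)=(64*31+98)%997=88 h(28,28)=(28*31+28)%997=896 -> [598, 88, 896]
  L2: h(598,88)=(598*31+88)%997=680 h(896,896)=(896*31+896)%997=756 -> [680, 756]
  L3: h(680,756)=(680*31+756)%997=899 -> [899]
  root=899
After append 83 (leaves=[83, 19, 64, 98, 28, 83]):
  L0: [83, 19, 64, 98, 28, 83]
  L1: h(83,19)=(83*31+19)%997=598 h(64,98)=(64*31+98)%997=88 h(28,83)=(28*31+83)%997=951 -> [598, 88, 951]
  L2: h(598,88)=(598*31+88)%997=680 h(951,951)=(951*31+951)%997=522 -> [680, 522]
  L3: h(680,522)=(680*31+522)%997=665 -> [665]
  root=665

Answer: 83 598 646 680 899 665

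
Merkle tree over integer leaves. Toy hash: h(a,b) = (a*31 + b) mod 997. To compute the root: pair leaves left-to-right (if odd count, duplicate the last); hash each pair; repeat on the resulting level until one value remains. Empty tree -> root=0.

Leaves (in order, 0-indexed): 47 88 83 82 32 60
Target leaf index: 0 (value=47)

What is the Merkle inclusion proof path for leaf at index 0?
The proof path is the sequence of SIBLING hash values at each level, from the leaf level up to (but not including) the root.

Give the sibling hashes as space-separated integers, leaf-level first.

Answer: 88 661 763

Derivation:
L0 (leaves): [47, 88, 83, 82, 32, 60], target index=0
L1: h(47,88)=(47*31+88)%997=548 [pair 0] h(83,82)=(83*31+82)%997=661 [pair 1] h(32,60)=(32*31+60)%997=55 [pair 2] -> [548, 661, 55]
  Sibling for proof at L0: 88
L2: h(548,661)=(548*31+661)%997=700 [pair 0] h(55,55)=(55*31+55)%997=763 [pair 1] -> [700, 763]
  Sibling for proof at L1: 661
L3: h(700,763)=(700*31+763)%997=529 [pair 0] -> [529]
  Sibling for proof at L2: 763
Root: 529
Proof path (sibling hashes from leaf to root): [88, 661, 763]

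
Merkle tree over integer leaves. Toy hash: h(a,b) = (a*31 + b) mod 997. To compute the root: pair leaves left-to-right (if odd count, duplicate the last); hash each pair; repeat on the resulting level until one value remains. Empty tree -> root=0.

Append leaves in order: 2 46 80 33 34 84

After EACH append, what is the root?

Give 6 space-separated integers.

Answer: 2 108 923 876 158 761

Derivation:
After append 2 (leaves=[2]):
  L0: [2]
  root=2
After append 46 (leaves=[2, 46]):
  L0: [2, 46]
  L1: h(2,46)=(2*31+46)%997=108 -> [108]
  root=108
After append 80 (leaves=[2, 46, 80]):
  L0: [2, 46, 80]
  L1: h(2,46)=(2*31+46)%997=108 h(80,80)=(80*31+80)%997=566 -> [108, 566]
  L2: h(108,566)=(108*31+566)%997=923 -> [923]
  root=923
After append 33 (leaves=[2, 46, 80, 33]):
  L0: [2, 46, 80, 33]
  L1: h(2,46)=(2*31+46)%997=108 h(80,33)=(80*31+33)%997=519 -> [108, 519]
  L2: h(108,519)=(108*31+519)%997=876 -> [876]
  root=876
After append 34 (leaves=[2, 46, 80, 33, 34]):
  L0: [2, 46, 80, 33, 34]
  L1: h(2,46)=(2*31+46)%997=108 h(80,33)=(80*31+33)%997=519 h(34,34)=(34*31+34)%997=91 -> [108, 519, 91]
  L2: h(108,519)=(108*31+519)%997=876 h(91,91)=(91*31+91)%997=918 -> [876, 918]
  L3: h(876,918)=(876*31+918)%997=158 -> [158]
  root=158
After append 84 (leaves=[2, 46, 80, 33, 34, 84]):
  L0: [2, 46, 80, 33, 34, 84]
  L1: h(2,46)=(2*31+46)%997=108 h(80,33)=(80*31+33)%997=519 h(34,84)=(34*31+84)%997=141 -> [108, 519, 141]
  L2: h(108,519)=(108*31+519)%997=876 h(141,141)=(141*31+141)%997=524 -> [876, 524]
  L3: h(876,524)=(876*31+524)%997=761 -> [761]
  root=761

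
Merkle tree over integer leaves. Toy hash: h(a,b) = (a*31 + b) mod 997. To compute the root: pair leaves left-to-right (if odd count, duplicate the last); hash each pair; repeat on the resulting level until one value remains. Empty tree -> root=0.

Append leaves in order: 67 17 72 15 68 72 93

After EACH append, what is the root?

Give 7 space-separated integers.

Answer: 67 100 419 362 97 225 24

Derivation:
After append 67 (leaves=[67]):
  L0: [67]
  root=67
After append 17 (leaves=[67, 17]):
  L0: [67, 17]
  L1: h(67,17)=(67*31+17)%997=100 -> [100]
  root=100
After append 72 (leaves=[67, 17, 72]):
  L0: [67, 17, 72]
  L1: h(67,17)=(67*31+17)%997=100 h(72,72)=(72*31+72)%997=310 -> [100, 310]
  L2: h(100,310)=(100*31+310)%997=419 -> [419]
  root=419
After append 15 (leaves=[67, 17, 72, 15]):
  L0: [67, 17, 72, 15]
  L1: h(67,17)=(67*31+17)%997=100 h(72,15)=(72*31+15)%997=253 -> [100, 253]
  L2: h(100,253)=(100*31+253)%997=362 -> [362]
  root=362
After append 68 (leaves=[67, 17, 72, 15, 68]):
  L0: [67, 17, 72, 15, 68]
  L1: h(67,17)=(67*31+17)%997=100 h(72,15)=(72*31+15)%997=253 h(68,68)=(68*31+68)%997=182 -> [100, 253, 182]
  L2: h(100,253)=(100*31+253)%997=362 h(182,182)=(182*31+182)%997=839 -> [362, 839]
  L3: h(362,839)=(362*31+839)%997=97 -> [97]
  root=97
After append 72 (leaves=[67, 17, 72, 15, 68, 72]):
  L0: [67, 17, 72, 15, 68, 72]
  L1: h(67,17)=(67*31+17)%997=100 h(72,15)=(72*31+15)%997=253 h(68,72)=(68*31+72)%997=186 -> [100, 253, 186]
  L2: h(100,253)=(100*31+253)%997=362 h(186,186)=(186*31+186)%997=967 -> [362, 967]
  L3: h(362,967)=(362*31+967)%997=225 -> [225]
  root=225
After append 93 (leaves=[67, 17, 72, 15, 68, 72, 93]):
  L0: [67, 17, 72, 15, 68, 72, 93]
  L1: h(67,17)=(67*31+17)%997=100 h(72,15)=(72*31+15)%997=253 h(68,72)=(68*31+72)%997=186 h(93,93)=(93*31+93)%997=982 -> [100, 253, 186, 982]
  L2: h(100,253)=(100*31+253)%997=362 h(186,982)=(186*31+982)%997=766 -> [362, 766]
  L3: h(362,766)=(362*31+766)%997=24 -> [24]
  root=24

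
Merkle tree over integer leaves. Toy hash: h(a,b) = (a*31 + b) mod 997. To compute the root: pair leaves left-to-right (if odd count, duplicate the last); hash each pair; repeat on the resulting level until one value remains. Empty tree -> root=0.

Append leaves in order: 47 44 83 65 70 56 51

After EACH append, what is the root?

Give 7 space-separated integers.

Answer: 47 504 334 316 719 271 674

Derivation:
After append 47 (leaves=[47]):
  L0: [47]
  root=47
After append 44 (leaves=[47, 44]):
  L0: [47, 44]
  L1: h(47,44)=(47*31+44)%997=504 -> [504]
  root=504
After append 83 (leaves=[47, 44, 83]):
  L0: [47, 44, 83]
  L1: h(47,44)=(47*31+44)%997=504 h(83,83)=(83*31+83)%997=662 -> [504, 662]
  L2: h(504,662)=(504*31+662)%997=334 -> [334]
  root=334
After append 65 (leaves=[47, 44, 83, 65]):
  L0: [47, 44, 83, 65]
  L1: h(47,44)=(47*31+44)%997=504 h(83,65)=(83*31+65)%997=644 -> [504, 644]
  L2: h(504,644)=(504*31+644)%997=316 -> [316]
  root=316
After append 70 (leaves=[47, 44, 83, 65, 70]):
  L0: [47, 44, 83, 65, 70]
  L1: h(47,44)=(47*31+44)%997=504 h(83,65)=(83*31+65)%997=644 h(70,70)=(70*31+70)%997=246 -> [504, 644, 246]
  L2: h(504,644)=(504*31+644)%997=316 h(246,246)=(246*31+246)%997=893 -> [316, 893]
  L3: h(316,893)=(316*31+893)%997=719 -> [719]
  root=719
After append 56 (leaves=[47, 44, 83, 65, 70, 56]):
  L0: [47, 44, 83, 65, 70, 56]
  L1: h(47,44)=(47*31+44)%997=504 h(83,65)=(83*31+65)%997=644 h(70,56)=(70*31+56)%997=232 -> [504, 644, 232]
  L2: h(504,644)=(504*31+644)%997=316 h(232,232)=(232*31+232)%997=445 -> [316, 445]
  L3: h(316,445)=(316*31+445)%997=271 -> [271]
  root=271
After append 51 (leaves=[47, 44, 83, 65, 70, 56, 51]):
  L0: [47, 44, 83, 65, 70, 56, 51]
  L1: h(47,44)=(47*31+44)%997=504 h(83,65)=(83*31+65)%997=644 h(70,56)=(70*31+56)%997=232 h(51,51)=(51*31+51)%997=635 -> [504, 644, 232, 635]
  L2: h(504,644)=(504*31+644)%997=316 h(232,635)=(232*31+635)%997=848 -> [316, 848]
  L3: h(316,848)=(316*31+848)%997=674 -> [674]
  root=674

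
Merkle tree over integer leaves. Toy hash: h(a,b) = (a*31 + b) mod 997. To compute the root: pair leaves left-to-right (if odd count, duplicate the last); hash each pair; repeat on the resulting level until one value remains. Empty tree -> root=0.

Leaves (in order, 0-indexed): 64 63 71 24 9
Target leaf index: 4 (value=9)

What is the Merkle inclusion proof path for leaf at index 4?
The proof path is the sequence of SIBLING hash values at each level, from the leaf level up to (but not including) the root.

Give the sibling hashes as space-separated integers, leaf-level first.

Answer: 9 288 877

Derivation:
L0 (leaves): [64, 63, 71, 24, 9], target index=4
L1: h(64,63)=(64*31+63)%997=53 [pair 0] h(71,24)=(71*31+24)%997=231 [pair 1] h(9,9)=(9*31+9)%997=288 [pair 2] -> [53, 231, 288]
  Sibling for proof at L0: 9
L2: h(53,231)=(53*31+231)%997=877 [pair 0] h(288,288)=(288*31+288)%997=243 [pair 1] -> [877, 243]
  Sibling for proof at L1: 288
L3: h(877,243)=(877*31+243)%997=511 [pair 0] -> [511]
  Sibling for proof at L2: 877
Root: 511
Proof path (sibling hashes from leaf to root): [9, 288, 877]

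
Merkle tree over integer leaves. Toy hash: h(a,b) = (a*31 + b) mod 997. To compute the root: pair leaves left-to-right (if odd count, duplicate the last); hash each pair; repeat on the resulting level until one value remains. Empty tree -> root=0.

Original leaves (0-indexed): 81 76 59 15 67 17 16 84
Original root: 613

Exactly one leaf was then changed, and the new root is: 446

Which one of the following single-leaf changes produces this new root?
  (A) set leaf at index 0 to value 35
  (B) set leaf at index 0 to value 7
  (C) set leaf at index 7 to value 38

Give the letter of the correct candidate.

Original leaves: [81, 76, 59, 15, 67, 17, 16, 84]
Target new root: 446
Try each candidate change and compute the resulting root:
Candidate A: set leaf[0] = 35 -> leaves = [35, 76, 59, 15, 67, 17, 16, 84]
  L0: [35, 76, 59, 15, 67, 17, 16, 84]
  L1: h(35,76)=(35*31+76)%997=164 h(59,15)=(59*31+15)%997=847 h(67,17)=(67*31+17)%997=100 h(16,84)=(16*31+84)%997=580 -> [164, 847, 100, 580]
  L2: h(164,847)=(164*31+847)%997=946 h(100,580)=(100*31+580)%997=689 -> [946, 689]
  L3: h(946,689)=(946*31+689)%997=105 -> [105]
  root = 105 != target 446
Candidate B: set leaf[0] = 7 -> leaves = [7, 76, 59, 15, 67, 17, 16, 84]
  L0: [7, 76, 59, 15, 67, 17, 16, 84]
  L1: h(7,76)=(7*31+76)%997=293 h(59,15)=(59*31+15)%997=847 h(67,17)=(67*31+17)%997=100 h(16,84)=(16*31+84)%997=580 -> [293, 847, 100, 580]
  L2: h(293,847)=(293*31+847)%997=957 h(100,580)=(100*31+580)%997=689 -> [957, 689]
  L3: h(957,689)=(957*31+689)%997=446 -> [446]
  root = 446 == target 446  ** MATCH **
Candidate C: set leaf[7] = 38 -> leaves = [81, 76, 59, 15, 67, 17, 16, 38]
  L0: [81, 76, 59, 15, 67, 17, 16, 38]
  L1: h(81,76)=(81*31+76)%997=593 h(59,15)=(59*31+15)%997=847 h(67,17)=(67*31+17)%997=100 h(16,38)=(16*31+38)%997=534 -> [593, 847, 100, 534]
  L2: h(593,847)=(593*31+847)%997=287 h(100,534)=(100*31+534)%997=643 -> [287, 643]
  L3: h(287,643)=(287*31+643)%997=567 -> [567]
  root = 567 != target 446
Candidate B produces the target root.

Answer: B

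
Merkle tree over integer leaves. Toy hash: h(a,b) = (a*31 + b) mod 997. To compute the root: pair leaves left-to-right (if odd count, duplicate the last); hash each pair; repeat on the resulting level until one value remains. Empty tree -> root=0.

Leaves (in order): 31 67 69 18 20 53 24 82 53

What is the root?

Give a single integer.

L0: [31, 67, 69, 18, 20, 53, 24, 82, 53]
L1: h(31,67)=(31*31+67)%997=31 h(69,18)=(69*31+18)%997=163 h(20,53)=(20*31+53)%997=673 h(24,82)=(24*31+82)%997=826 h(53,53)=(53*31+53)%997=699 -> [31, 163, 673, 826, 699]
L2: h(31,163)=(31*31+163)%997=127 h(673,826)=(673*31+826)%997=752 h(699,699)=(699*31+699)%997=434 -> [127, 752, 434]
L3: h(127,752)=(127*31+752)%997=701 h(434,434)=(434*31+434)%997=927 -> [701, 927]
L4: h(701,927)=(701*31+927)%997=724 -> [724]

Answer: 724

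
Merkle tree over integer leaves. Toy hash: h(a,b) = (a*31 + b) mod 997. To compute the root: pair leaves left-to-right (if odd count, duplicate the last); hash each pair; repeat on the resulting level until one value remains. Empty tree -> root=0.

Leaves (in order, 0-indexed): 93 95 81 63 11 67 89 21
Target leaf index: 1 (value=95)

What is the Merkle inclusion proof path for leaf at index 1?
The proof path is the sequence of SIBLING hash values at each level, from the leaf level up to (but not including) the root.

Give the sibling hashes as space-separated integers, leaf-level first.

Answer: 93 580 473

Derivation:
L0 (leaves): [93, 95, 81, 63, 11, 67, 89, 21], target index=1
L1: h(93,95)=(93*31+95)%997=984 [pair 0] h(81,63)=(81*31+63)%997=580 [pair 1] h(11,67)=(11*31+67)%997=408 [pair 2] h(89,21)=(89*31+21)%997=786 [pair 3] -> [984, 580, 408, 786]
  Sibling for proof at L0: 93
L2: h(984,580)=(984*31+580)%997=177 [pair 0] h(408,786)=(408*31+786)%997=473 [pair 1] -> [177, 473]
  Sibling for proof at L1: 580
L3: h(177,473)=(177*31+473)%997=975 [pair 0] -> [975]
  Sibling for proof at L2: 473
Root: 975
Proof path (sibling hashes from leaf to root): [93, 580, 473]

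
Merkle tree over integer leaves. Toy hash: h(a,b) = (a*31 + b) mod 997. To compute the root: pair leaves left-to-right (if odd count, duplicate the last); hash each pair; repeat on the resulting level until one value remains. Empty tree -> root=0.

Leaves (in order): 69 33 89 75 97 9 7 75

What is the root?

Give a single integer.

Answer: 759

Derivation:
L0: [69, 33, 89, 75, 97, 9, 7, 75]
L1: h(69,33)=(69*31+33)%997=178 h(89,75)=(89*31+75)%997=840 h(97,9)=(97*31+9)%997=25 h(7,75)=(7*31+75)%997=292 -> [178, 840, 25, 292]
L2: h(178,840)=(178*31+840)%997=376 h(25,292)=(25*31+292)%997=70 -> [376, 70]
L3: h(376,70)=(376*31+70)%997=759 -> [759]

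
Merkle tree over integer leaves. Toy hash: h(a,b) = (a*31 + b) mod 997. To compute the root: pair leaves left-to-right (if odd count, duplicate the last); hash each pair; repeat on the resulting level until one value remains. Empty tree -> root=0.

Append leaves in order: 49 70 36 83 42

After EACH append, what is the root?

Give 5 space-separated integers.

Answer: 49 592 561 608 42

Derivation:
After append 49 (leaves=[49]):
  L0: [49]
  root=49
After append 70 (leaves=[49, 70]):
  L0: [49, 70]
  L1: h(49,70)=(49*31+70)%997=592 -> [592]
  root=592
After append 36 (leaves=[49, 70, 36]):
  L0: [49, 70, 36]
  L1: h(49,70)=(49*31+70)%997=592 h(36,36)=(36*31+36)%997=155 -> [592, 155]
  L2: h(592,155)=(592*31+155)%997=561 -> [561]
  root=561
After append 83 (leaves=[49, 70, 36, 83]):
  L0: [49, 70, 36, 83]
  L1: h(49,70)=(49*31+70)%997=592 h(36,83)=(36*31+83)%997=202 -> [592, 202]
  L2: h(592,202)=(592*31+202)%997=608 -> [608]
  root=608
After append 42 (leaves=[49, 70, 36, 83, 42]):
  L0: [49, 70, 36, 83, 42]
  L1: h(49,70)=(49*31+70)%997=592 h(36,83)=(36*31+83)%997=202 h(42,42)=(42*31+42)%997=347 -> [592, 202, 347]
  L2: h(592,202)=(592*31+202)%997=608 h(347,347)=(347*31+347)%997=137 -> [608, 137]
  L3: h(608,137)=(608*31+137)%997=42 -> [42]
  root=42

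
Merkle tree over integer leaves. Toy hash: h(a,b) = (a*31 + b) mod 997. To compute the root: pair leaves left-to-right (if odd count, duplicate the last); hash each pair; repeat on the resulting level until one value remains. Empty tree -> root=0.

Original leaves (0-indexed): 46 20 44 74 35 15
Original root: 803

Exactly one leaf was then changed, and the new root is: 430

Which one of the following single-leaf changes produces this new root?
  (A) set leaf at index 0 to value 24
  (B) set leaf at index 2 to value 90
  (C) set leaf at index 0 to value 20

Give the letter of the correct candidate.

Answer: A

Derivation:
Original leaves: [46, 20, 44, 74, 35, 15]
Target new root: 430
Try each candidate change and compute the resulting root:
Candidate A: set leaf[0] = 24 -> leaves = [24, 20, 44, 74, 35, 15]
  L0: [24, 20, 44, 74, 35, 15]
  L1: h(24,20)=(24*31+20)%997=764 h(44,74)=(44*31+74)%997=441 h(35,15)=(35*31+15)%997=103 -> [764, 441, 103]
  L2: h(764,441)=(764*31+441)%997=197 h(103,103)=(103*31+103)%997=305 -> [197, 305]
  L3: h(197,305)=(197*31+305)%997=430 -> [430]
  root = 430 == target 430  ** MATCH **
Candidate B: set leaf[2] = 90 -> leaves = [46, 20, 90, 74, 35, 15]
  L0: [46, 20, 90, 74, 35, 15]
  L1: h(46,20)=(46*31+20)%997=449 h(90,74)=(90*31+74)%997=870 h(35,15)=(35*31+15)%997=103 -> [449, 870, 103]
  L2: h(449,870)=(449*31+870)%997=831 h(103,103)=(103*31+103)%997=305 -> [831, 305]
  L3: h(831,305)=(831*31+305)%997=144 -> [144]
  root = 144 != target 430
Candidate C: set leaf[0] = 20 -> leaves = [20, 20, 44, 74, 35, 15]
  L0: [20, 20, 44, 74, 35, 15]
  L1: h(20,20)=(20*31+20)%997=640 h(44,74)=(44*31+74)%997=441 h(35,15)=(35*31+15)%997=103 -> [640, 441, 103]
  L2: h(640,441)=(640*31+441)%997=341 h(103,103)=(103*31+103)%997=305 -> [341, 305]
  L3: h(341,305)=(341*31+305)%997=906 -> [906]
  root = 906 != target 430
Candidate A produces the target root.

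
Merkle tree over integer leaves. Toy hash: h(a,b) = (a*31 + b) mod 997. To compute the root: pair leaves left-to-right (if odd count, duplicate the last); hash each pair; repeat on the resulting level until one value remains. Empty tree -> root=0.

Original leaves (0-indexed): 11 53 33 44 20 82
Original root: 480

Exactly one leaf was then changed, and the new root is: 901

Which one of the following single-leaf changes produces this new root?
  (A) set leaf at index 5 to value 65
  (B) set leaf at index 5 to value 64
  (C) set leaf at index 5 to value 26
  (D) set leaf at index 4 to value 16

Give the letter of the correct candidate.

Original leaves: [11, 53, 33, 44, 20, 82]
Target new root: 901
Try each candidate change and compute the resulting root:
Candidate A: set leaf[5] = 65 -> leaves = [11, 53, 33, 44, 20, 65]
  L0: [11, 53, 33, 44, 20, 65]
  L1: h(11,53)=(11*31+53)%997=394 h(33,44)=(33*31+44)%997=70 h(20,65)=(20*31+65)%997=685 -> [394, 70, 685]
  L2: h(394,70)=(394*31+70)%997=320 h(685,685)=(685*31+685)%997=983 -> [320, 983]
  L3: h(320,983)=(320*31+983)%997=933 -> [933]
  root = 933 != target 901
Candidate B: set leaf[5] = 64 -> leaves = [11, 53, 33, 44, 20, 64]
  L0: [11, 53, 33, 44, 20, 64]
  L1: h(11,53)=(11*31+53)%997=394 h(33,44)=(33*31+44)%997=70 h(20,64)=(20*31+64)%997=684 -> [394, 70, 684]
  L2: h(394,70)=(394*31+70)%997=320 h(684,684)=(684*31+684)%997=951 -> [320, 951]
  L3: h(320,951)=(320*31+951)%997=901 -> [901]
  root = 901 == target 901  ** MATCH **
Candidate C: set leaf[5] = 26 -> leaves = [11, 53, 33, 44, 20, 26]
  L0: [11, 53, 33, 44, 20, 26]
  L1: h(11,53)=(11*31+53)%997=394 h(33,44)=(33*31+44)%997=70 h(20,26)=(20*31+26)%997=646 -> [394, 70, 646]
  L2: h(394,70)=(394*31+70)%997=320 h(646,646)=(646*31+646)%997=732 -> [320, 732]
  L3: h(320,732)=(320*31+732)%997=682 -> [682]
  root = 682 != target 901
Candidate D: set leaf[4] = 16 -> leaves = [11, 53, 33, 44, 16, 82]
  L0: [11, 53, 33, 44, 16, 82]
  L1: h(11,53)=(11*31+53)%997=394 h(33,44)=(33*31+44)%997=70 h(16,82)=(16*31+82)%997=578 -> [394, 70, 578]
  L2: h(394,70)=(394*31+70)%997=320 h(578,578)=(578*31+578)%997=550 -> [320, 550]
  L3: h(320,550)=(320*31+550)%997=500 -> [500]
  root = 500 != target 901
Candidate B produces the target root.

Answer: B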